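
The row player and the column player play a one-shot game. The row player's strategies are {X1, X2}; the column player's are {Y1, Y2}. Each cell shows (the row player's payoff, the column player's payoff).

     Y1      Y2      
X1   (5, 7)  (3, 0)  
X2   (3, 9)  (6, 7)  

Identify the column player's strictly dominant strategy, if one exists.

Y1

Check whether one of the column player's strategies beats all alternatives regardless of what the opponent does.
Y1 strictly dominates: vs X1: 7 > 0; vs X2: 9 > 7.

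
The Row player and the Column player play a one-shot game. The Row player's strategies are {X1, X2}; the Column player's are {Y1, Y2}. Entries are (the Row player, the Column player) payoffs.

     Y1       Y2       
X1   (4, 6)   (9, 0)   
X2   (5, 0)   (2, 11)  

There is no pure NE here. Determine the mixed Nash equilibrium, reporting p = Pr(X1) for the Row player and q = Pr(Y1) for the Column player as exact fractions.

p = 11/17, q = 7/8

Each player's mixing probability is pinned down by making the *other* player indifferent.
The Column player indifferent between Y1 and Y2: p·6 + (1−p)·0 = p·0 + (1−p)·11 ⟹ 0 + 6p = 11 + (-11)p ⟹ p = 11/17.
The Row player indifferent between X1 and X2: q·4 + (1−q)·9 = q·5 + (1−q)·2 ⟹ 9 + (-5)q = 2 + 3q ⟹ q = 7/8.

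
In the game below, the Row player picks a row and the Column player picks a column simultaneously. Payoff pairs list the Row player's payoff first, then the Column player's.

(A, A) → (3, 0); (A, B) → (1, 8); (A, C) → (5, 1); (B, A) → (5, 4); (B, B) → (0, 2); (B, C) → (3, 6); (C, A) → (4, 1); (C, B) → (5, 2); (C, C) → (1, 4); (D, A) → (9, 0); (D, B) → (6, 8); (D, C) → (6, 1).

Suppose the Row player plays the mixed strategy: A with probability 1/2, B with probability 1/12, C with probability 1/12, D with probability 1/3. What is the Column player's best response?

The Column player's best reply maximizes expected payoff against the mix.
A: (1/2)·0 + (1/12)·4 + (1/12)·1 + (1/3)·0 = 5/12
B: (1/2)·8 + (1/12)·2 + (1/12)·2 + (1/3)·8 = 7
C: (1/2)·1 + (1/12)·6 + (1/12)·4 + (1/3)·1 = 5/3
Highest expected payoff is 7, from B.

B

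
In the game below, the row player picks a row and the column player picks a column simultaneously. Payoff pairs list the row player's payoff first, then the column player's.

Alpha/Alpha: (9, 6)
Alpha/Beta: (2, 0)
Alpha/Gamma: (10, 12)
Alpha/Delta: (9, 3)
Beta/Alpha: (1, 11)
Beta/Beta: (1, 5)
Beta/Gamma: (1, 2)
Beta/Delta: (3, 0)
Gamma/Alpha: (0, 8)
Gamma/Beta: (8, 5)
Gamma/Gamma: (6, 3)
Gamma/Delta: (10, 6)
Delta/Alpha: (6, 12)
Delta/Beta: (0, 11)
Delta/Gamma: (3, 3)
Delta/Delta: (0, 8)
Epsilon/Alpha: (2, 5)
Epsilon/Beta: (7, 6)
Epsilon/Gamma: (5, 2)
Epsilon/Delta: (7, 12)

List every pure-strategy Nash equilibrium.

(Alpha, Gamma)

Find each player's best response to every opponent strategy; NE are the intersections.
The row player's best responses — vs Alpha: Alpha (payoff 9); vs Beta: Gamma (payoff 8); vs Gamma: Alpha (payoff 10); vs Delta: Gamma (payoff 10).
The column player's best responses — vs Alpha: Gamma (payoff 12); vs Beta: Alpha (payoff 11); vs Gamma: Alpha (payoff 8); vs Delta: Alpha (payoff 12); vs Epsilon: Delta (payoff 12).
The only mutual best response is (Alpha, Gamma); neither player gains by switching there.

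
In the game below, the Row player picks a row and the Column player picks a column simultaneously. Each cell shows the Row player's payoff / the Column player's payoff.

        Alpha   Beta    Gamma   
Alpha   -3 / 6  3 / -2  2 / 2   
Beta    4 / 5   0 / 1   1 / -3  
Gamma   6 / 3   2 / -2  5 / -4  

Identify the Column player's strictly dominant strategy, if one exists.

Alpha

Check whether one of the Column player's strategies beats all alternatives regardless of what the opponent does.
Alpha strictly dominates: vs Alpha: 6 > each of {-2, 2}; vs Beta: 5 > each of {1, -3}; vs Gamma: 3 > each of {-2, -4}.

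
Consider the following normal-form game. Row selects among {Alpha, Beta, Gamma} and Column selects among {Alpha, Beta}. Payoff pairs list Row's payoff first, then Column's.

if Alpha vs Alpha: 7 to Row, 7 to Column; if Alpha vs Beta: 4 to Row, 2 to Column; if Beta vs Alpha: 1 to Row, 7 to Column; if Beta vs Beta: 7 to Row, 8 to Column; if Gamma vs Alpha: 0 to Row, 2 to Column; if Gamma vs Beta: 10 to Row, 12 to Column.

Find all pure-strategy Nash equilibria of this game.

Check mutual best responses: a cell is a NE iff neither player can gain by unilaterally deviating.
Row's best responses — vs Alpha: Alpha (payoff 7); vs Beta: Gamma (payoff 10).
Column's best responses — vs Alpha: Alpha (payoff 7); vs Beta: Beta (payoff 8); vs Gamma: Beta (payoff 12).
Mutual best responses occur at (Alpha, Alpha) and (Gamma, Beta); at each, neither player gains by switching.

(Alpha, Alpha) and (Gamma, Beta)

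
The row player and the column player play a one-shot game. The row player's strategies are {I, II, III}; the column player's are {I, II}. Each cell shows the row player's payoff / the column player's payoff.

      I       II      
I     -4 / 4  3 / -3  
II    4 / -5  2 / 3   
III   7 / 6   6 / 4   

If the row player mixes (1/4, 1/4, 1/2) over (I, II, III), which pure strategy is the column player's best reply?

The column player's best reply maximizes expected payoff against the mix.
I: (1/4)·4 + (1/4)·(-5) + (1/2)·6 = 11/4
II: (1/4)·(-3) + (1/4)·3 + (1/2)·4 = 2
Highest expected payoff is 11/4, from I.

I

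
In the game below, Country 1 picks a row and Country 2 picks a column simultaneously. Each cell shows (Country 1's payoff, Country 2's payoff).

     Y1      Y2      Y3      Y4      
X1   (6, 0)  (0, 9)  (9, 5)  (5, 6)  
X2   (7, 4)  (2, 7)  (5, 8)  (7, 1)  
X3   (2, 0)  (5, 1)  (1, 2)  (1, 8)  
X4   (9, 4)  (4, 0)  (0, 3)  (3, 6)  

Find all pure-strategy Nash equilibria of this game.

Find each player's best response to every opponent strategy; NE are the intersections.
Country 1's best responses — vs Y1: X4 (payoff 9); vs Y2: X3 (payoff 5); vs Y3: X1 (payoff 9); vs Y4: X2 (payoff 7).
Country 2's best responses — vs X1: Y2 (payoff 9); vs X2: Y3 (payoff 8); vs X3: Y4 (payoff 8); vs X4: Y4 (payoff 6).
No cell has both players best-responding. For instance, Country 1's best reply to Y4 is X2, but against X2 Country 2 prefers Y3 over Y4.

None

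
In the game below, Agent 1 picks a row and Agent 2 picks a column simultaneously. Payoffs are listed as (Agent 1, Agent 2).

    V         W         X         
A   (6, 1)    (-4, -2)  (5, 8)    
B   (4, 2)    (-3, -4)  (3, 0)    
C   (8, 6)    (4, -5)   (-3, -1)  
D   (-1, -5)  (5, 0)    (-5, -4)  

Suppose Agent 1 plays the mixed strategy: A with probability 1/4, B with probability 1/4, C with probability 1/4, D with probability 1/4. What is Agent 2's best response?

Compute Agent 2's expected payoff from each pure strategy against the given mix.
V: (1/4)·1 + (1/4)·2 + (1/4)·6 + (1/4)·(-5) = 1
W: (1/4)·(-2) + (1/4)·(-4) + (1/4)·(-5) + (1/4)·0 = -11/4
X: (1/4)·8 + (1/4)·0 + (1/4)·(-1) + (1/4)·(-4) = 3/4
Highest expected payoff is 1, from V.

V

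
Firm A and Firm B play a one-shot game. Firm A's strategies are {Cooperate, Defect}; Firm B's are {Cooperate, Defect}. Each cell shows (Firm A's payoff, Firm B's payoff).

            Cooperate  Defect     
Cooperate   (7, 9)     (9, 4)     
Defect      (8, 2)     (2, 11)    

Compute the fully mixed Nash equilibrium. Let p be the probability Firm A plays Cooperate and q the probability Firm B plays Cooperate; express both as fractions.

p = 9/14, q = 7/8

In a mixed NE each player is indifferent between their pure strategies, so the opponent's mix sets the indifference.
Firm B indifferent between Cooperate and Defect: p·9 + (1−p)·2 = p·4 + (1−p)·11 ⟹ 2 + 7p = 11 + (-7)p ⟹ p = 9/14.
Firm A indifferent between Cooperate and Defect: q·7 + (1−q)·9 = q·8 + (1−q)·2 ⟹ 9 + (-2)q = 2 + 6q ⟹ q = 7/8.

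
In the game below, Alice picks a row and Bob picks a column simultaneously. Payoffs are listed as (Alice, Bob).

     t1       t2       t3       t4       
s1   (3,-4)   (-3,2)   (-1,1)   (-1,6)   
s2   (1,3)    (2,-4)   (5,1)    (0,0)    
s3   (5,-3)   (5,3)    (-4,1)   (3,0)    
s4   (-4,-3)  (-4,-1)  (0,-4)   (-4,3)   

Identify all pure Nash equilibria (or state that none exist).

(s3, t2)

Find each player's best response to every opponent strategy; NE are the intersections.
Alice's best responses — vs t1: s3 (payoff 5); vs t2: s3 (payoff 5); vs t3: s2 (payoff 5); vs t4: s3 (payoff 3).
Bob's best responses — vs s1: t4 (payoff 6); vs s2: t1 (payoff 3); vs s3: t2 (payoff 3); vs s4: t4 (payoff 3).
The only mutual best response is (s3, t2); neither player gains by switching there.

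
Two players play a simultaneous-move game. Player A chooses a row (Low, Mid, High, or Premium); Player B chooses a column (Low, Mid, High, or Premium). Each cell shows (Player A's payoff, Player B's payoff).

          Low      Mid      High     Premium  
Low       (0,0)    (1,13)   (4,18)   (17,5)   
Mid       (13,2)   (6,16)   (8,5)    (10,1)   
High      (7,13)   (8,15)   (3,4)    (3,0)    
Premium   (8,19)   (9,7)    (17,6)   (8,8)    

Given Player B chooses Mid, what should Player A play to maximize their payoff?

With Player B fixed at Mid, Player A's payoffs are: Low → 1, Mid → 6, High → 8, Premium → 9.
The maximum is 9, achieved by Premium.

Premium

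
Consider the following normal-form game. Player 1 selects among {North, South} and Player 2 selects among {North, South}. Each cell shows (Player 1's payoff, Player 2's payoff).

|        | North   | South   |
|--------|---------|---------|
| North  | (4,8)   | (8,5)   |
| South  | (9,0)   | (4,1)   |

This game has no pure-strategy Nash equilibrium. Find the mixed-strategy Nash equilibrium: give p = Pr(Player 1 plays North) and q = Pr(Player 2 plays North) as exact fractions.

p = 1/4, q = 4/9

In a mixed NE each player is indifferent between their pure strategies, so the opponent's mix sets the indifference.
Player 2 indifferent between North and South: p·8 + (1−p)·0 = p·5 + (1−p)·1 ⟹ 0 + 8p = 1 + 4p ⟹ p = 1/4.
Player 1 indifferent between North and South: q·4 + (1−q)·8 = q·9 + (1−q)·4 ⟹ 8 + (-4)q = 4 + 5q ⟹ q = 4/9.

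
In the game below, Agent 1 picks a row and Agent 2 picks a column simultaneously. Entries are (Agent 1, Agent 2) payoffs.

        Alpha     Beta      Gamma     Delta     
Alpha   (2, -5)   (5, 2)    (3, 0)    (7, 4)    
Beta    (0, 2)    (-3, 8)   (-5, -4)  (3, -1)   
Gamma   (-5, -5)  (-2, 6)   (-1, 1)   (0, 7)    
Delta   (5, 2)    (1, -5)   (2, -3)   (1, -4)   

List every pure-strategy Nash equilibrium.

(Alpha, Delta) and (Delta, Alpha)

Check mutual best responses: a cell is a NE iff neither player can gain by unilaterally deviating.
Agent 1's best responses — vs Alpha: Delta (payoff 5); vs Beta: Alpha (payoff 5); vs Gamma: Alpha (payoff 3); vs Delta: Alpha (payoff 7).
Agent 2's best responses — vs Alpha: Delta (payoff 4); vs Beta: Beta (payoff 8); vs Gamma: Delta (payoff 7); vs Delta: Alpha (payoff 2).
Mutual best responses occur at (Alpha, Delta) and (Delta, Alpha); at each, neither player gains by switching.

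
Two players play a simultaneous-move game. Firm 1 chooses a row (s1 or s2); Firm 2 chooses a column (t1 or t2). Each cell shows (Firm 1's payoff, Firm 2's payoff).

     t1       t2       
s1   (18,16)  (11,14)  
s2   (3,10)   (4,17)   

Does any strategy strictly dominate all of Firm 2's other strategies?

A strategy is strictly dominant if it gives Firm 2 a strictly higher payoff than every other strategy, against every choice by the opponent.
t1 is not dominant: against s2, t2 gives 17 > 10.
t2 is not dominant: against s1, t1 gives 16 > 14.
No single strategy is best against every opponent action.

No strictly dominant strategy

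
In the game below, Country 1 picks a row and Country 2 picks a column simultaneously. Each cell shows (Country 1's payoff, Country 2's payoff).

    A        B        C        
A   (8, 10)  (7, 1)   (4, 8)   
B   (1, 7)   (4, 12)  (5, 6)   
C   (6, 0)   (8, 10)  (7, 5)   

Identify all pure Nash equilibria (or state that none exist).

Find each player's best response to every opponent strategy; NE are the intersections.
Country 1's best responses — vs A: A (payoff 8); vs B: C (payoff 8); vs C: C (payoff 7).
Country 2's best responses — vs A: A (payoff 10); vs B: B (payoff 12); vs C: B (payoff 10).
Mutual best responses occur at (A, A) and (C, B); at each, neither player gains by switching.

(A, A) and (C, B)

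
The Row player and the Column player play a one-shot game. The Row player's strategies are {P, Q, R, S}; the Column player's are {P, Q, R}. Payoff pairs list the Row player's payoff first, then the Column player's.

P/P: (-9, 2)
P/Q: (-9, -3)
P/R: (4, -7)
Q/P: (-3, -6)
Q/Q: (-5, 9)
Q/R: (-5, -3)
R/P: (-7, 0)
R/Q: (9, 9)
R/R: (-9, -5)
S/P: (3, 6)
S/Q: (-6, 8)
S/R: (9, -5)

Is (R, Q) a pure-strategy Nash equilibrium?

Yes

Holding the Column player at Q: the Row player gets 9 from R, versus -9 from P, -5 from Q, -6 from S. No profitable deviation for the Row player.
Holding the Row player at R: the Column player gets 9 from Q, versus 0 from P, -5 from R. No profitable deviation for the Column player either.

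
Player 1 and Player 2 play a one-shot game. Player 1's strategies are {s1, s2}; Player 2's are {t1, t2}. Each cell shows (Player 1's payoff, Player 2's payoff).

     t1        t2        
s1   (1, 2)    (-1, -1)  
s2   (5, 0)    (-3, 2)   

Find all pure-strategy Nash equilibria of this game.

Check mutual best responses: a cell is a NE iff neither player can gain by unilaterally deviating.
Player 1's best responses — vs t1: s2 (payoff 5); vs t2: s1 (payoff -1).
Player 2's best responses — vs s1: t1 (payoff 2); vs s2: t2 (payoff 2).
No cell has both players best-responding. For instance, Player 1's best reply to t1 is s2, but against s2 Player 2 prefers t2 over t1.

No pure-strategy Nash equilibrium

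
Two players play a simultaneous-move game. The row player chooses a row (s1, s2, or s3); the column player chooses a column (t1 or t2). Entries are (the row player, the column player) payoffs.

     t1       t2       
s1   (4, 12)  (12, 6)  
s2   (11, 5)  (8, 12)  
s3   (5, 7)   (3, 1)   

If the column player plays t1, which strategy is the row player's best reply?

With the column player fixed at t1, the row player's payoffs are: s1 → 4, s2 → 11, s3 → 5.
The maximum is 11, achieved by s2.

s2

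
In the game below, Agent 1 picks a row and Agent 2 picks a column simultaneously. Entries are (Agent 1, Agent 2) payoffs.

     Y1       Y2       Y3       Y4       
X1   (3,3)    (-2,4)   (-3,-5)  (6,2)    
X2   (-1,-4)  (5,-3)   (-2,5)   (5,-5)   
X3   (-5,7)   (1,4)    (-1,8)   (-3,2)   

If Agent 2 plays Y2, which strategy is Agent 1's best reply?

With Agent 2 fixed at Y2, Agent 1's payoffs are: X1 → -2, X2 → 5, X3 → 1.
The maximum is 5, achieved by X2.

X2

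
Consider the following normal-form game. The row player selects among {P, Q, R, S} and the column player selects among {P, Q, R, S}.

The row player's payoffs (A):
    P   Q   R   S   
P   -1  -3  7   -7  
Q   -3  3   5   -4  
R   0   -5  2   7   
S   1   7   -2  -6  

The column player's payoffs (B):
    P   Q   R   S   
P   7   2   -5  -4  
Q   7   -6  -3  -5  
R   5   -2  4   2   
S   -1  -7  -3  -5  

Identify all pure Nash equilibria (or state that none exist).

(S, P)

A profile is a Nash equilibrium when each player is best-responding to the other.
The row player's best responses — vs P: S (payoff 1); vs Q: S (payoff 7); vs R: P (payoff 7); vs S: R (payoff 7).
The column player's best responses — vs P: P (payoff 7); vs Q: P (payoff 7); vs R: P (payoff 5); vs S: P (payoff -1).
The only mutual best response is (S, P); neither player gains by switching there.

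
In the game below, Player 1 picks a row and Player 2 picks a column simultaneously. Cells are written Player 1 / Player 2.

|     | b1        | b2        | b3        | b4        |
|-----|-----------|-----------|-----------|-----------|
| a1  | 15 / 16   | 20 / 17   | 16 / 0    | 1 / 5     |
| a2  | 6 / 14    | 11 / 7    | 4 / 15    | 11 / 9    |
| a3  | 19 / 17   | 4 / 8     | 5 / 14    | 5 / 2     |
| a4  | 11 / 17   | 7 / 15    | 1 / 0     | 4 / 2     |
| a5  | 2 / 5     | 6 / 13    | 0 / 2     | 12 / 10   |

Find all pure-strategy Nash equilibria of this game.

(a1, b2) and (a3, b1)

Find each player's best response to every opponent strategy; NE are the intersections.
Player 1's best responses — vs b1: a3 (payoff 19); vs b2: a1 (payoff 20); vs b3: a1 (payoff 16); vs b4: a5 (payoff 12).
Player 2's best responses — vs a1: b2 (payoff 17); vs a2: b3 (payoff 15); vs a3: b1 (payoff 17); vs a4: b1 (payoff 17); vs a5: b2 (payoff 13).
Mutual best responses occur at (a1, b2) and (a3, b1); at each, neither player gains by switching.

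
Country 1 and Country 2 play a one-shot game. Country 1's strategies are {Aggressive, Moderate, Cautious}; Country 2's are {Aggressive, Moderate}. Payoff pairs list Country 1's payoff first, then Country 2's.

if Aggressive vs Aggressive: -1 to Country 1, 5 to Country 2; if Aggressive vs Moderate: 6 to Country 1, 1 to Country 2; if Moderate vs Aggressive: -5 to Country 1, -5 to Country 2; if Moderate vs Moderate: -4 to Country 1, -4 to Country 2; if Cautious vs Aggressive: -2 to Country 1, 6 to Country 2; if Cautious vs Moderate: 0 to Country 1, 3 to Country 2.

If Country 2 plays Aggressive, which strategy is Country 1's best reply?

With Country 2 fixed at Aggressive, Country 1's payoffs are: Aggressive → -1, Moderate → -5, Cautious → -2.
The maximum is -1, achieved by Aggressive.

Aggressive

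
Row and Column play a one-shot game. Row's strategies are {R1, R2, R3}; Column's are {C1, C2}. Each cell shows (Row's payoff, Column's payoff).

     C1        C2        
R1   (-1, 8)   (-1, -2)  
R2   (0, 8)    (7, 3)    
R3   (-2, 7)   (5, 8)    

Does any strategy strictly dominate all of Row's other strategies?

Check whether one of Row's strategies beats all alternatives regardless of what the opponent does.
R2 strictly dominates: vs C1: 0 > each of {-1, -2}; vs C2: 7 > each of {-1, 5}.

R2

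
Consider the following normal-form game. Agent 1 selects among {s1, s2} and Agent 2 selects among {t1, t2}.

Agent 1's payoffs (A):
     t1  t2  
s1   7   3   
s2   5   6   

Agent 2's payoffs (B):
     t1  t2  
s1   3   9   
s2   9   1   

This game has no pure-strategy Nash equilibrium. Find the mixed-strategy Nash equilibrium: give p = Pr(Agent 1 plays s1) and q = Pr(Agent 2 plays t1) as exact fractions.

Each player's mixing probability is pinned down by making the *other* player indifferent.
Agent 2 indifferent between t1 and t2: p·3 + (1−p)·9 = p·9 + (1−p)·1 ⟹ 9 + (-6)p = 1 + 8p ⟹ p = 4/7.
Agent 1 indifferent between s1 and s2: q·7 + (1−q)·3 = q·5 + (1−q)·6 ⟹ 3 + 4q = 6 + (-1)q ⟹ q = 3/5.

p = 4/7, q = 3/5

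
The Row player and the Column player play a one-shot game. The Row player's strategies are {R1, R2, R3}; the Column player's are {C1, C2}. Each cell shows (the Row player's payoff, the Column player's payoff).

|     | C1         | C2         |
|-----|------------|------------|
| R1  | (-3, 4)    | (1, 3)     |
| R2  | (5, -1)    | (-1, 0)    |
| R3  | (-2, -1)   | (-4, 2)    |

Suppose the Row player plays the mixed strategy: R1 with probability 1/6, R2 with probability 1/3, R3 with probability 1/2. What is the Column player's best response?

C2

Compute the Column player's expected payoff from each pure strategy against the given mix.
C1: (1/6)·4 + (1/3)·(-1) + (1/2)·(-1) = -1/6
C2: (1/6)·3 + (1/3)·0 + (1/2)·2 = 3/2
Highest expected payoff is 3/2, from C2.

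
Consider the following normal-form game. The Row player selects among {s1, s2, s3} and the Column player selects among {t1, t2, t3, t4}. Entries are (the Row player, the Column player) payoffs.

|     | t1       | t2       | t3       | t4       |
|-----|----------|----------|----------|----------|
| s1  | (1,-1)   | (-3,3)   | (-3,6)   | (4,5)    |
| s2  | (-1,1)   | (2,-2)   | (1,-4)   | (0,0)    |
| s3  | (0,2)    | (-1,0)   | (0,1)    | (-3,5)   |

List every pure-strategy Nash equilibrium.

Find each player's best response to every opponent strategy; NE are the intersections.
The Row player's best responses — vs t1: s1 (payoff 1); vs t2: s2 (payoff 2); vs t3: s2 (payoff 1); vs t4: s1 (payoff 4).
The Column player's best responses — vs s1: t3 (payoff 6); vs s2: t1 (payoff 1); vs s3: t4 (payoff 5).
No cell has both players best-responding. For instance, the Row player's best reply to t1 is s1, but against s1 the Column player prefers t3 over t1.

There is no pure-strategy Nash equilibrium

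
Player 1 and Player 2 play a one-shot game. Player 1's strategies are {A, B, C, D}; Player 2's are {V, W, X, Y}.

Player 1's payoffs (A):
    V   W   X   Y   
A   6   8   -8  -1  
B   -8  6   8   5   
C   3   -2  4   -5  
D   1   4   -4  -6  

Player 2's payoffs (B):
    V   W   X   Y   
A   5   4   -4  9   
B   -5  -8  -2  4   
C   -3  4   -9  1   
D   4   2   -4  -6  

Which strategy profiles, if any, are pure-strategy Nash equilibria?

Check mutual best responses: a cell is a NE iff neither player can gain by unilaterally deviating.
Player 1's best responses — vs V: A (payoff 6); vs W: A (payoff 8); vs X: B (payoff 8); vs Y: B (payoff 5).
Player 2's best responses — vs A: Y (payoff 9); vs B: Y (payoff 4); vs C: W (payoff 4); vs D: V (payoff 4).
The only mutual best response is (B, Y); neither player gains by switching there.

(B, Y)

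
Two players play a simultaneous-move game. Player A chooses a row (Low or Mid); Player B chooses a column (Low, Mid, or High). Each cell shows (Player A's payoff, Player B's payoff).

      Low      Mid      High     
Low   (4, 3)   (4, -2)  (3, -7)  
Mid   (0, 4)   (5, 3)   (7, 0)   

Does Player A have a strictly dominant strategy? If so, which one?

A strategy is strictly dominant if it gives Player A a strictly higher payoff than every other strategy, against every choice by the opponent.
Low is not dominant: against Mid, Mid gives 5 > 4.
Mid is not dominant: against Low, Low gives 4 > 0.
No single strategy is best against every opponent action.

No strictly dominant strategy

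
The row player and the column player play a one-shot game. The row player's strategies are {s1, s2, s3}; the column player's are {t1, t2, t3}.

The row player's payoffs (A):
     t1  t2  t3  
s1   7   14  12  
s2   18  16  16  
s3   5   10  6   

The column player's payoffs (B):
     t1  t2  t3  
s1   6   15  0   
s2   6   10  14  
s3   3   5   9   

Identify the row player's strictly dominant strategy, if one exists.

s2

A strategy is strictly dominant if it gives the row player a strictly higher payoff than every other strategy, against every choice by the opponent.
s2 strictly dominates: vs t1: 18 > each of {7, 5}; vs t2: 16 > each of {14, 10}; vs t3: 16 > each of {12, 6}.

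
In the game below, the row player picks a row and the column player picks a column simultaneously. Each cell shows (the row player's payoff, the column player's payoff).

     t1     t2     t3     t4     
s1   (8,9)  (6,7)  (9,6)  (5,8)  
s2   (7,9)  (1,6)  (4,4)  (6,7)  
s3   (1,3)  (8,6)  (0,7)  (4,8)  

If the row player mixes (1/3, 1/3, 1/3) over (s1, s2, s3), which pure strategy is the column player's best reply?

t4

The column player's best reply maximizes expected payoff against the mix.
t1: (1/3)·9 + (1/3)·9 + (1/3)·3 = 7
t2: (1/3)·7 + (1/3)·6 + (1/3)·6 = 19/3
t3: (1/3)·6 + (1/3)·4 + (1/3)·7 = 17/3
t4: (1/3)·8 + (1/3)·7 + (1/3)·8 = 23/3
Highest expected payoff is 23/3, from t4.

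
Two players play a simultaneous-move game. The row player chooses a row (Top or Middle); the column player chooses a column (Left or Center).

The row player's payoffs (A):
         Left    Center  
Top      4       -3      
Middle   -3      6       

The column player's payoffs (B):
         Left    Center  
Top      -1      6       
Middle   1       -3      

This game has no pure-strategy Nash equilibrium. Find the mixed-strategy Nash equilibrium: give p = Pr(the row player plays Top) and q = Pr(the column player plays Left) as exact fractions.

p = 4/11, q = 9/16

Each player's mixing probability is pinned down by making the *other* player indifferent.
The column player indifferent between Left and Center: p·(-1) + (1−p)·1 = p·6 + (1−p)·(-3) ⟹ 1 + (-2)p = (-3) + 9p ⟹ p = 4/11.
The row player indifferent between Top and Middle: q·4 + (1−q)·(-3) = q·(-3) + (1−q)·6 ⟹ (-3) + 7q = 6 + (-9)q ⟹ q = 9/16.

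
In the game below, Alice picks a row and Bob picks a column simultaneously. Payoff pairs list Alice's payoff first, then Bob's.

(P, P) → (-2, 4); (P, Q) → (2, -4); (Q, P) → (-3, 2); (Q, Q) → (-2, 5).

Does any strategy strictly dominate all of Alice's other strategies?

Check whether one of Alice's strategies beats all alternatives regardless of what the opponent does.
P strictly dominates: vs P: -2 > -3; vs Q: 2 > -2.

P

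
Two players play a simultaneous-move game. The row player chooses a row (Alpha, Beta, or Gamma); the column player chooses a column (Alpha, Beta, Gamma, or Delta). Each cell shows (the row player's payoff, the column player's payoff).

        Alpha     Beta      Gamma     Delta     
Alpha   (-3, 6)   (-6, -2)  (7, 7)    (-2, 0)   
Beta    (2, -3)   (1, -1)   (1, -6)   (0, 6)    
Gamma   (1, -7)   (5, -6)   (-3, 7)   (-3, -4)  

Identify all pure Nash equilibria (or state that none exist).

(Alpha, Gamma) and (Beta, Delta)

Check mutual best responses: a cell is a NE iff neither player can gain by unilaterally deviating.
The row player's best responses — vs Alpha: Beta (payoff 2); vs Beta: Gamma (payoff 5); vs Gamma: Alpha (payoff 7); vs Delta: Beta (payoff 0).
The column player's best responses — vs Alpha: Gamma (payoff 7); vs Beta: Delta (payoff 6); vs Gamma: Gamma (payoff 7).
Mutual best responses occur at (Alpha, Gamma) and (Beta, Delta); at each, neither player gains by switching.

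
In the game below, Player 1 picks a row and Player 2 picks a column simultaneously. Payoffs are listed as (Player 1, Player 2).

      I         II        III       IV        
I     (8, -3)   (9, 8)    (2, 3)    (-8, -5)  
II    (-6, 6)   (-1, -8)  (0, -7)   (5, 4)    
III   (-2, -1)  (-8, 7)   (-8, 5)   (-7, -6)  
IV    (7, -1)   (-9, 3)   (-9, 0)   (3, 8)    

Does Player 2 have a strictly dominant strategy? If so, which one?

Check whether one of Player 2's strategies beats all alternatives regardless of what the opponent does.
I is not dominant: against I, II gives 8 > -3.
II is not dominant: against II, I gives 6 > -8.
III is not dominant: against I, II gives 8 > 3.
IV is not dominant: against I, I gives -3 > -5.
No single strategy is best against every opponent action.

None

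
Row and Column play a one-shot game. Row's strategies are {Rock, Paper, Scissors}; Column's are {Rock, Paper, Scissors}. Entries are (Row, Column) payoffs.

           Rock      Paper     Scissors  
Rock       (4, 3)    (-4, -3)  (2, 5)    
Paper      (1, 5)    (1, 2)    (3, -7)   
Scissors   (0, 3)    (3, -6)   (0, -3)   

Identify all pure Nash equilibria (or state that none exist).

A profile is a Nash equilibrium when each player is best-responding to the other.
Row's best responses — vs Rock: Rock (payoff 4); vs Paper: Scissors (payoff 3); vs Scissors: Paper (payoff 3).
Column's best responses — vs Rock: Scissors (payoff 5); vs Paper: Rock (payoff 5); vs Scissors: Rock (payoff 3).
No cell has both players best-responding. For instance, Row's best reply to Paper is Scissors, but against Scissors Column prefers Rock over Paper.

No pure-strategy Nash equilibrium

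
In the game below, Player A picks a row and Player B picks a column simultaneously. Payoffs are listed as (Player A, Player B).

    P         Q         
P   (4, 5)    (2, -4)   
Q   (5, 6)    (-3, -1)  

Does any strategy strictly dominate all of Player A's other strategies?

Check whether one of Player A's strategies beats all alternatives regardless of what the opponent does.
P is not dominant: against P, Q gives 5 > 4.
Q is not dominant: against Q, P gives 2 > -3.
No single strategy is best against every opponent action.

None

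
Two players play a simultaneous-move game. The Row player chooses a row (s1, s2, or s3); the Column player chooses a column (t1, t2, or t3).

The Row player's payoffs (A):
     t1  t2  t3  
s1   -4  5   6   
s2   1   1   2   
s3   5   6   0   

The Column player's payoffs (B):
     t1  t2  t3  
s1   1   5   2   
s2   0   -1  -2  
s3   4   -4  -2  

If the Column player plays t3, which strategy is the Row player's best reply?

With the Column player fixed at t3, the Row player's payoffs are: s1 → 6, s2 → 2, s3 → 0.
The maximum is 6, achieved by s1.

s1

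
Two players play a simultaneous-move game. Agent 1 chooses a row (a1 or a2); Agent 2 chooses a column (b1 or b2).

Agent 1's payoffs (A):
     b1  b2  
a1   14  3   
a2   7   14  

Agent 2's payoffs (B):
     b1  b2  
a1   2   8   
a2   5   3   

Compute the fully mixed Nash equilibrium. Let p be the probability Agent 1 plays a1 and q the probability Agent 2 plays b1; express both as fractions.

Each player's mixing probability is pinned down by making the *other* player indifferent.
Agent 2 indifferent between b1 and b2: p·2 + (1−p)·5 = p·8 + (1−p)·3 ⟹ 5 + (-3)p = 3 + 5p ⟹ p = 1/4.
Agent 1 indifferent between a1 and a2: q·14 + (1−q)·3 = q·7 + (1−q)·14 ⟹ 3 + 11q = 14 + (-7)q ⟹ q = 11/18.

p = 1/4, q = 11/18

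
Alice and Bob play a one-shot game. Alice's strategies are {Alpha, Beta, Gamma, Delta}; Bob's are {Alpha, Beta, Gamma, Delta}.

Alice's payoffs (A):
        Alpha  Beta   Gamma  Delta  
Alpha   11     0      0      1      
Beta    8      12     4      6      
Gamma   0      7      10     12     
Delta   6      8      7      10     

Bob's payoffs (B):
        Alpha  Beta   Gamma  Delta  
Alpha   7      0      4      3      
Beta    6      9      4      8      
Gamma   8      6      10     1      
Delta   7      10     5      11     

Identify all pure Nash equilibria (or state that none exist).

(Alpha, Alpha), (Beta, Beta), and (Gamma, Gamma)

A profile is a Nash equilibrium when each player is best-responding to the other.
Alice's best responses — vs Alpha: Alpha (payoff 11); vs Beta: Beta (payoff 12); vs Gamma: Gamma (payoff 10); vs Delta: Gamma (payoff 12).
Bob's best responses — vs Alpha: Alpha (payoff 7); vs Beta: Beta (payoff 9); vs Gamma: Gamma (payoff 10); vs Delta: Delta (payoff 11).
Mutual best responses occur at (Alpha, Alpha), (Beta, Beta), and (Gamma, Gamma); at each, neither player gains by switching.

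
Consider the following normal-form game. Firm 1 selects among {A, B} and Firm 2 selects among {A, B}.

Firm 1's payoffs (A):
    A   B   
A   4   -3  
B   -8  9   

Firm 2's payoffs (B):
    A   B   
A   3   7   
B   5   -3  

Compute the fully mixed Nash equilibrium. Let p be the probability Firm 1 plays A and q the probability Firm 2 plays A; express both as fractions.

p = 2/3, q = 1/2

Each player's mixing probability is pinned down by making the *other* player indifferent.
Firm 2 indifferent between A and B: p·3 + (1−p)·5 = p·7 + (1−p)·(-3) ⟹ 5 + (-2)p = (-3) + 10p ⟹ p = 2/3.
Firm 1 indifferent between A and B: q·4 + (1−q)·(-3) = q·(-8) + (1−q)·9 ⟹ (-3) + 7q = 9 + (-17)q ⟹ q = 1/2.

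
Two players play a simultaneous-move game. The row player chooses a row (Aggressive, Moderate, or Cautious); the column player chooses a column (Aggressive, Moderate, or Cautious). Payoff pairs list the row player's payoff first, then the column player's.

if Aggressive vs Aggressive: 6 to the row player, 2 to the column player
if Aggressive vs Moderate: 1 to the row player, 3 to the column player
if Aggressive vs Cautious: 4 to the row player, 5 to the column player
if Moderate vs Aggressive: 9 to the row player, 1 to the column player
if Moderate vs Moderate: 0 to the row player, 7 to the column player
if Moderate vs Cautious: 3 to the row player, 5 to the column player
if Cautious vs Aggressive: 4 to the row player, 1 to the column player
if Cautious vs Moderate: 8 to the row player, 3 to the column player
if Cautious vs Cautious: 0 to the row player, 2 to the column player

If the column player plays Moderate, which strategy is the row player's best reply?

With the column player fixed at Moderate, the row player's payoffs are: Aggressive → 1, Moderate → 0, Cautious → 8.
The maximum is 8, achieved by Cautious.

Cautious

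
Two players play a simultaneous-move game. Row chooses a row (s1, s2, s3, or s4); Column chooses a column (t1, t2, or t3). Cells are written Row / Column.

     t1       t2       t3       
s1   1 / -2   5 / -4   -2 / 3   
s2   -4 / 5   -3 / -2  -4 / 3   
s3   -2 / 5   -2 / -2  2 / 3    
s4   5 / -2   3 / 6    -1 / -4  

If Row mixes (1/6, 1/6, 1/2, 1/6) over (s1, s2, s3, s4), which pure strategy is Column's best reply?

Column's best reply maximizes expected payoff against the mix.
t1: (1/6)·(-2) + (1/6)·5 + (1/2)·5 + (1/6)·(-2) = 8/3
t2: (1/6)·(-4) + (1/6)·(-2) + (1/2)·(-2) + (1/6)·6 = -1
t3: (1/6)·3 + (1/6)·3 + (1/2)·3 + (1/6)·(-4) = 11/6
Highest expected payoff is 8/3, from t1.

t1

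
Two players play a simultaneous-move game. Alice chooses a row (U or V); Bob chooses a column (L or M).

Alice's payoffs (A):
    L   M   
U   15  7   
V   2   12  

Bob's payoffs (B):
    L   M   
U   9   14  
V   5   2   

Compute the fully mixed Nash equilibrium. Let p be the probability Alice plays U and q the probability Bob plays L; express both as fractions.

p = 3/8, q = 5/18

Each player's mixing probability is pinned down by making the *other* player indifferent.
Bob indifferent between L and M: p·9 + (1−p)·5 = p·14 + (1−p)·2 ⟹ 5 + 4p = 2 + 12p ⟹ p = 3/8.
Alice indifferent between U and V: q·15 + (1−q)·7 = q·2 + (1−q)·12 ⟹ 7 + 8q = 12 + (-10)q ⟹ q = 5/18.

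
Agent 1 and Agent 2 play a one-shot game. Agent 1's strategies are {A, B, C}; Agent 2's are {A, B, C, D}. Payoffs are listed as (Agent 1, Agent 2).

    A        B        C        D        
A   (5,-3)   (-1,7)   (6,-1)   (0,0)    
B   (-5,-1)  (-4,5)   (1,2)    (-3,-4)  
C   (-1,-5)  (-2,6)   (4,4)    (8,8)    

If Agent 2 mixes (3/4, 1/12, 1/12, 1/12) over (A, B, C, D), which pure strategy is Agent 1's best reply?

Agent 1's best reply maximizes expected payoff against the mix.
A: (3/4)·5 + (1/12)·(-1) + (1/12)·6 + (1/12)·0 = 25/6
B: (3/4)·(-5) + (1/12)·(-4) + (1/12)·1 + (1/12)·(-3) = -17/4
C: (3/4)·(-1) + (1/12)·(-2) + (1/12)·4 + (1/12)·8 = 1/12
Highest expected payoff is 25/6, from A.

A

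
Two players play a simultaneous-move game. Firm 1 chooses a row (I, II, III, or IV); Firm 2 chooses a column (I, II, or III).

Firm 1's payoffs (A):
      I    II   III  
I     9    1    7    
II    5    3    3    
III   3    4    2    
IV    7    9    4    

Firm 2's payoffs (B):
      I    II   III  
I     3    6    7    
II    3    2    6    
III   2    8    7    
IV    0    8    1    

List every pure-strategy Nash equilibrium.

(I, III) and (IV, II)

Find each player's best response to every opponent strategy; NE are the intersections.
Firm 1's best responses — vs I: I (payoff 9); vs II: IV (payoff 9); vs III: I (payoff 7).
Firm 2's best responses — vs I: III (payoff 7); vs II: III (payoff 6); vs III: II (payoff 8); vs IV: II (payoff 8).
Mutual best responses occur at (I, III) and (IV, II); at each, neither player gains by switching.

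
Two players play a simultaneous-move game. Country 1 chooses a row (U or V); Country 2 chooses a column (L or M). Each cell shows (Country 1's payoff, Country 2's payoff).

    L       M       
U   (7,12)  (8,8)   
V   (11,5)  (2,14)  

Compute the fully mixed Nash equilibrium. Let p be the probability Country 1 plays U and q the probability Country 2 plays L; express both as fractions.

p = 9/13, q = 3/5

Each player's mixing probability is pinned down by making the *other* player indifferent.
Country 2 indifferent between L and M: p·12 + (1−p)·5 = p·8 + (1−p)·14 ⟹ 5 + 7p = 14 + (-6)p ⟹ p = 9/13.
Country 1 indifferent between U and V: q·7 + (1−q)·8 = q·11 + (1−q)·2 ⟹ 8 + (-1)q = 2 + 9q ⟹ q = 3/5.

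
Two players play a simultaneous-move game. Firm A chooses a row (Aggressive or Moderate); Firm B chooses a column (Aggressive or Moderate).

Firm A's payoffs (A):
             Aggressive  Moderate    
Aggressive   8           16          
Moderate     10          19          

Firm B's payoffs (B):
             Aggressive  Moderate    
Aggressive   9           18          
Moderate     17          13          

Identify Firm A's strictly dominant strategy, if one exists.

A strategy is strictly dominant if it gives Firm A a strictly higher payoff than every other strategy, against every choice by the opponent.
Moderate strictly dominates: vs Aggressive: 10 > 8; vs Moderate: 19 > 16.

Moderate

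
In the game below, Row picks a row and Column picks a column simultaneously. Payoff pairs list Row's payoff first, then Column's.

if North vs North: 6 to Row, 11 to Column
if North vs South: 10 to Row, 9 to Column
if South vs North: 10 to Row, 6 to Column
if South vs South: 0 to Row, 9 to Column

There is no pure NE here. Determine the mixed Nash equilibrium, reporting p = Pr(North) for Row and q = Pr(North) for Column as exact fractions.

Each player's mixing probability is pinned down by making the *other* player indifferent.
Column indifferent between North and South: p·11 + (1−p)·6 = p·9 + (1−p)·9 ⟹ 6 + 5p = 9 + 0p ⟹ p = 3/5.
Row indifferent between North and South: q·6 + (1−q)·10 = q·10 + (1−q)·0 ⟹ 10 + (-4)q = 0 + 10q ⟹ q = 5/7.

p = 3/5, q = 5/7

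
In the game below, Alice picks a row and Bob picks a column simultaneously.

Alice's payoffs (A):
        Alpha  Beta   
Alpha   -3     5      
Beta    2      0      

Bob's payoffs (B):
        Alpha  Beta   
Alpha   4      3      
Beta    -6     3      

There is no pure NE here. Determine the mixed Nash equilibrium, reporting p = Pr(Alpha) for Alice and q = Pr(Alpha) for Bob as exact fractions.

p = 9/10, q = 1/2

In a mixed NE each player is indifferent between their pure strategies, so the opponent's mix sets the indifference.
Bob indifferent between Alpha and Beta: p·4 + (1−p)·(-6) = p·3 + (1−p)·3 ⟹ (-6) + 10p = 3 + 0p ⟹ p = 9/10.
Alice indifferent between Alpha and Beta: q·(-3) + (1−q)·5 = q·2 + (1−q)·0 ⟹ 5 + (-8)q = 0 + 2q ⟹ q = 1/2.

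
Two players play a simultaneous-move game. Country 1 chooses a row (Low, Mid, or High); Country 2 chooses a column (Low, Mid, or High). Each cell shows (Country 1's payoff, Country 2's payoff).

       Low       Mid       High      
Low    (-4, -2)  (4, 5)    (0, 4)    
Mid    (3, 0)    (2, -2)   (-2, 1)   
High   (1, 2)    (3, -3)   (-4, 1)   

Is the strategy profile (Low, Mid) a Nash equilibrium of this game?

Holding Country 2 at Mid: Country 1 gets 4 from Low, versus 2 from Mid, 3 from High. No profitable deviation for Country 1.
Holding Country 1 at Low: Country 2 gets 5 from Mid, versus -2 from Low, 4 from High. No profitable deviation for Country 2 either.

Yes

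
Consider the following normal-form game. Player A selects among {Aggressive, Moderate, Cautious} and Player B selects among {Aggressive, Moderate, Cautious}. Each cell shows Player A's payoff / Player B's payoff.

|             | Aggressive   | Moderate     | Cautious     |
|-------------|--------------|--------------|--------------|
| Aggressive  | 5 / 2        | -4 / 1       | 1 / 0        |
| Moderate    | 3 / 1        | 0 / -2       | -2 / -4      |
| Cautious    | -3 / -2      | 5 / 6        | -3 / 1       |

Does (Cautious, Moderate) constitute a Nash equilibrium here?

Yes

Holding Player B at Moderate: Player A gets 5 from Cautious, versus -4 from Aggressive, 0 from Moderate. No profitable deviation for Player A.
Holding Player A at Cautious: Player B gets 6 from Moderate, versus -2 from Aggressive, 1 from Cautious. No profitable deviation for Player B either.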